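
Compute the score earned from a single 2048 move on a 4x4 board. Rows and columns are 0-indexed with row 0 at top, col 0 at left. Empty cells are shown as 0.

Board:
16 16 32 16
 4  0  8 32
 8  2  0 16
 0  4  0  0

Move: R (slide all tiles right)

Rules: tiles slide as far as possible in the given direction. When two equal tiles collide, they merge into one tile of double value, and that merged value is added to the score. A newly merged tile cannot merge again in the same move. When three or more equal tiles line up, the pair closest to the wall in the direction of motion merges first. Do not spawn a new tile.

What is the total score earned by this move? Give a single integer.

Slide right:
row 0: [16, 16, 32, 16] -> [0, 32, 32, 16]  score +32 (running 32)
row 1: [4, 0, 8, 32] -> [0, 4, 8, 32]  score +0 (running 32)
row 2: [8, 2, 0, 16] -> [0, 8, 2, 16]  score +0 (running 32)
row 3: [0, 4, 0, 0] -> [0, 0, 0, 4]  score +0 (running 32)
Board after move:
 0 32 32 16
 0  4  8 32
 0  8  2 16
 0  0  0  4

Answer: 32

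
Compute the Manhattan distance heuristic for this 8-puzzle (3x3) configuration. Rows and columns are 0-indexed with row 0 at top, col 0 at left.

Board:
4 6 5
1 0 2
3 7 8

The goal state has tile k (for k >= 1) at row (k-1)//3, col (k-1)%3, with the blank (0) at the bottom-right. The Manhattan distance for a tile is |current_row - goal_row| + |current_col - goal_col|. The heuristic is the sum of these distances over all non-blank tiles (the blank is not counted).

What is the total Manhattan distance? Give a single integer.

Tile 4: at (0,0), goal (1,0), distance |0-1|+|0-0| = 1
Tile 6: at (0,1), goal (1,2), distance |0-1|+|1-2| = 2
Tile 5: at (0,2), goal (1,1), distance |0-1|+|2-1| = 2
Tile 1: at (1,0), goal (0,0), distance |1-0|+|0-0| = 1
Tile 2: at (1,2), goal (0,1), distance |1-0|+|2-1| = 2
Tile 3: at (2,0), goal (0,2), distance |2-0|+|0-2| = 4
Tile 7: at (2,1), goal (2,0), distance |2-2|+|1-0| = 1
Tile 8: at (2,2), goal (2,1), distance |2-2|+|2-1| = 1
Sum: 1 + 2 + 2 + 1 + 2 + 4 + 1 + 1 = 14

Answer: 14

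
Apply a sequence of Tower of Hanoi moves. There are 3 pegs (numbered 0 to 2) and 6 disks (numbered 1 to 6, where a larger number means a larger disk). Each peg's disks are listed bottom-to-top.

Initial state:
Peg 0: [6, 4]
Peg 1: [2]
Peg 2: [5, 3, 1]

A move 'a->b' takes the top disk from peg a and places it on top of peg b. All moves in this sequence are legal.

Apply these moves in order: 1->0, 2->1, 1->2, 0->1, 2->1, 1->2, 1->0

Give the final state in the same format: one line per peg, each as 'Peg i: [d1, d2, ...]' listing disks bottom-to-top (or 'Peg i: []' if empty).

Answer: Peg 0: [6, 4, 2]
Peg 1: []
Peg 2: [5, 3, 1]

Derivation:
After move 1 (1->0):
Peg 0: [6, 4, 2]
Peg 1: []
Peg 2: [5, 3, 1]

After move 2 (2->1):
Peg 0: [6, 4, 2]
Peg 1: [1]
Peg 2: [5, 3]

After move 3 (1->2):
Peg 0: [6, 4, 2]
Peg 1: []
Peg 2: [5, 3, 1]

After move 4 (0->1):
Peg 0: [6, 4]
Peg 1: [2]
Peg 2: [5, 3, 1]

After move 5 (2->1):
Peg 0: [6, 4]
Peg 1: [2, 1]
Peg 2: [5, 3]

After move 6 (1->2):
Peg 0: [6, 4]
Peg 1: [2]
Peg 2: [5, 3, 1]

After move 7 (1->0):
Peg 0: [6, 4, 2]
Peg 1: []
Peg 2: [5, 3, 1]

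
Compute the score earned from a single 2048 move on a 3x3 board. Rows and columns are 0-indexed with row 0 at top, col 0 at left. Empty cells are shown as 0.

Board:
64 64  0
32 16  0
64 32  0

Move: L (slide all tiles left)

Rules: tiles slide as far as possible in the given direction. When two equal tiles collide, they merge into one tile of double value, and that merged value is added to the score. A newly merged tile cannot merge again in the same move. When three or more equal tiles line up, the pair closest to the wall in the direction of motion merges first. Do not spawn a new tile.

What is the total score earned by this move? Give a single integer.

Answer: 128

Derivation:
Slide left:
row 0: [64, 64, 0] -> [128, 0, 0]  score +128 (running 128)
row 1: [32, 16, 0] -> [32, 16, 0]  score +0 (running 128)
row 2: [64, 32, 0] -> [64, 32, 0]  score +0 (running 128)
Board after move:
128   0   0
 32  16   0
 64  32   0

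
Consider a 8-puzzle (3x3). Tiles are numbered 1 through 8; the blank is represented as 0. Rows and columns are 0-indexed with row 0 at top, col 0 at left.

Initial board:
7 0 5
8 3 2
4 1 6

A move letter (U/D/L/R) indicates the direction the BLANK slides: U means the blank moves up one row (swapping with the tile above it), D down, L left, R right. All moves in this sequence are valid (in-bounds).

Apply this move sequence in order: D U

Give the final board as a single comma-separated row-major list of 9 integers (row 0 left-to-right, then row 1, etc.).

After move 1 (D):
7 3 5
8 0 2
4 1 6

After move 2 (U):
7 0 5
8 3 2
4 1 6

Answer: 7, 0, 5, 8, 3, 2, 4, 1, 6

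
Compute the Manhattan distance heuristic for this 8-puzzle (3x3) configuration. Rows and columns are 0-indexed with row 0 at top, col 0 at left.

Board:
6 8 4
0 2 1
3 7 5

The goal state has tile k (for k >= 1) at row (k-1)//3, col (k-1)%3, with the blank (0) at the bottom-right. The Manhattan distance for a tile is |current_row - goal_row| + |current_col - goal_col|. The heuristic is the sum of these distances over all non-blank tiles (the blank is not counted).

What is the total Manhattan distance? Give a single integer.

Tile 6: (0,0)->(1,2) = 3
Tile 8: (0,1)->(2,1) = 2
Tile 4: (0,2)->(1,0) = 3
Tile 2: (1,1)->(0,1) = 1
Tile 1: (1,2)->(0,0) = 3
Tile 3: (2,0)->(0,2) = 4
Tile 7: (2,1)->(2,0) = 1
Tile 5: (2,2)->(1,1) = 2
Sum: 3 + 2 + 3 + 1 + 3 + 4 + 1 + 2 = 19

Answer: 19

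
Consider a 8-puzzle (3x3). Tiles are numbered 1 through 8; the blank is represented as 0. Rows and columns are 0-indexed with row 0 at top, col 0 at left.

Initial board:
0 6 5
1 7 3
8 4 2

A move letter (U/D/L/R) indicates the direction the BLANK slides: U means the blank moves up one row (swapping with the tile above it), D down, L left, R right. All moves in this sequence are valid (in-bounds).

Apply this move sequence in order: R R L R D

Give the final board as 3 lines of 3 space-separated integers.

After move 1 (R):
6 0 5
1 7 3
8 4 2

After move 2 (R):
6 5 0
1 7 3
8 4 2

After move 3 (L):
6 0 5
1 7 3
8 4 2

After move 4 (R):
6 5 0
1 7 3
8 4 2

After move 5 (D):
6 5 3
1 7 0
8 4 2

Answer: 6 5 3
1 7 0
8 4 2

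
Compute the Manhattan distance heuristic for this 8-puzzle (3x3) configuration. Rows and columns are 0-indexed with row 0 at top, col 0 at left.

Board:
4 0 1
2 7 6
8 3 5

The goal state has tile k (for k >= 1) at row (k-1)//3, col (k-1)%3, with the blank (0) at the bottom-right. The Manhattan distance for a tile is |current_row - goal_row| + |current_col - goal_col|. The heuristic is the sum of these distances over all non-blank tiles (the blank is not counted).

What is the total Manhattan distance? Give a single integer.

Answer: 13

Derivation:
Tile 4: at (0,0), goal (1,0), distance |0-1|+|0-0| = 1
Tile 1: at (0,2), goal (0,0), distance |0-0|+|2-0| = 2
Tile 2: at (1,0), goal (0,1), distance |1-0|+|0-1| = 2
Tile 7: at (1,1), goal (2,0), distance |1-2|+|1-0| = 2
Tile 6: at (1,2), goal (1,2), distance |1-1|+|2-2| = 0
Tile 8: at (2,0), goal (2,1), distance |2-2|+|0-1| = 1
Tile 3: at (2,1), goal (0,2), distance |2-0|+|1-2| = 3
Tile 5: at (2,2), goal (1,1), distance |2-1|+|2-1| = 2
Sum: 1 + 2 + 2 + 2 + 0 + 1 + 3 + 2 = 13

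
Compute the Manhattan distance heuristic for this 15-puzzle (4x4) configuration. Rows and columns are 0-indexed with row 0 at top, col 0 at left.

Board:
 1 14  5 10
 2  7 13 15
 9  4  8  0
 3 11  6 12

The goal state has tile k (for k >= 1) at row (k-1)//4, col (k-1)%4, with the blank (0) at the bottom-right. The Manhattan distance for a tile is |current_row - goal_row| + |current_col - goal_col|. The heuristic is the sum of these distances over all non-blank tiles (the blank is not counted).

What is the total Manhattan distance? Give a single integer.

Tile 1: (0,0)->(0,0) = 0
Tile 14: (0,1)->(3,1) = 3
Tile 5: (0,2)->(1,0) = 3
Tile 10: (0,3)->(2,1) = 4
Tile 2: (1,0)->(0,1) = 2
Tile 7: (1,1)->(1,2) = 1
Tile 13: (1,2)->(3,0) = 4
Tile 15: (1,3)->(3,2) = 3
Tile 9: (2,0)->(2,0) = 0
Tile 4: (2,1)->(0,3) = 4
Tile 8: (2,2)->(1,3) = 2
Tile 3: (3,0)->(0,2) = 5
Tile 11: (3,1)->(2,2) = 2
Tile 6: (3,2)->(1,1) = 3
Tile 12: (3,3)->(2,3) = 1
Sum: 0 + 3 + 3 + 4 + 2 + 1 + 4 + 3 + 0 + 4 + 2 + 5 + 2 + 3 + 1 = 37

Answer: 37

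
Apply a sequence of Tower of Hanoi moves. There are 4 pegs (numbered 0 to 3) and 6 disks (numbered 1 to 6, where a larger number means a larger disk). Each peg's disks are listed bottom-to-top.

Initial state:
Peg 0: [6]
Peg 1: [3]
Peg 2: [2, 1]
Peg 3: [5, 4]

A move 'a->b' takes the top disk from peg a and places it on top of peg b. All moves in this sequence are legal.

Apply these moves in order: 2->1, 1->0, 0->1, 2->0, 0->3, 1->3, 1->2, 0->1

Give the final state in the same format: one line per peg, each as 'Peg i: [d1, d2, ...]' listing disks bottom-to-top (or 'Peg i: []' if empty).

After move 1 (2->1):
Peg 0: [6]
Peg 1: [3, 1]
Peg 2: [2]
Peg 3: [5, 4]

After move 2 (1->0):
Peg 0: [6, 1]
Peg 1: [3]
Peg 2: [2]
Peg 3: [5, 4]

After move 3 (0->1):
Peg 0: [6]
Peg 1: [3, 1]
Peg 2: [2]
Peg 3: [5, 4]

After move 4 (2->0):
Peg 0: [6, 2]
Peg 1: [3, 1]
Peg 2: []
Peg 3: [5, 4]

After move 5 (0->3):
Peg 0: [6]
Peg 1: [3, 1]
Peg 2: []
Peg 3: [5, 4, 2]

After move 6 (1->3):
Peg 0: [6]
Peg 1: [3]
Peg 2: []
Peg 3: [5, 4, 2, 1]

After move 7 (1->2):
Peg 0: [6]
Peg 1: []
Peg 2: [3]
Peg 3: [5, 4, 2, 1]

After move 8 (0->1):
Peg 0: []
Peg 1: [6]
Peg 2: [3]
Peg 3: [5, 4, 2, 1]

Answer: Peg 0: []
Peg 1: [6]
Peg 2: [3]
Peg 3: [5, 4, 2, 1]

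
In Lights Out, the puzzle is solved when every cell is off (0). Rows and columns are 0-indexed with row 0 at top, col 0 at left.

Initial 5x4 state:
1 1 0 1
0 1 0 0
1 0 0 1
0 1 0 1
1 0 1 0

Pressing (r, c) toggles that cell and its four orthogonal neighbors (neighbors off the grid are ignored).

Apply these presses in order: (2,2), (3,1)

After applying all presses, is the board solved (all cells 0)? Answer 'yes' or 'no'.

Answer: no

Derivation:
After press 1 at (2,2):
1 1 0 1
0 1 1 0
1 1 1 0
0 1 1 1
1 0 1 0

After press 2 at (3,1):
1 1 0 1
0 1 1 0
1 0 1 0
1 0 0 1
1 1 1 0

Lights still on: 12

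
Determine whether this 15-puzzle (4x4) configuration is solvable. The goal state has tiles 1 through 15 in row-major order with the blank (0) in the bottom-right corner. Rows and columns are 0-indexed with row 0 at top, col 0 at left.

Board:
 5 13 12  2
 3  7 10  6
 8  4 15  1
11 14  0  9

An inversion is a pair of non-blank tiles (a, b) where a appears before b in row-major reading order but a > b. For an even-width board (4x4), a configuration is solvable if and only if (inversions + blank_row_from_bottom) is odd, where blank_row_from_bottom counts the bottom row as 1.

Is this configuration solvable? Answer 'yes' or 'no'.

Inversions: 46
Blank is in row 3 (0-indexed from top), which is row 1 counting from the bottom (bottom = 1).
46 + 1 = 47, which is odd, so the puzzle is solvable.

Answer: yes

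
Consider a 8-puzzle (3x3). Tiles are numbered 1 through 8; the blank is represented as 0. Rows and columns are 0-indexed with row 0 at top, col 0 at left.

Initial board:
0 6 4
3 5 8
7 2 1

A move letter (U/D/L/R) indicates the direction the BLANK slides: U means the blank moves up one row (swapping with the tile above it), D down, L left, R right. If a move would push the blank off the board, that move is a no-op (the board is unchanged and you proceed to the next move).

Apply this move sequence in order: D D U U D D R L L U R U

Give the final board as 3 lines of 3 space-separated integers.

Answer: 3 0 4
5 6 8
7 2 1

Derivation:
After move 1 (D):
3 6 4
0 5 8
7 2 1

After move 2 (D):
3 6 4
7 5 8
0 2 1

After move 3 (U):
3 6 4
0 5 8
7 2 1

After move 4 (U):
0 6 4
3 5 8
7 2 1

After move 5 (D):
3 6 4
0 5 8
7 2 1

After move 6 (D):
3 6 4
7 5 8
0 2 1

After move 7 (R):
3 6 4
7 5 8
2 0 1

After move 8 (L):
3 6 4
7 5 8
0 2 1

After move 9 (L):
3 6 4
7 5 8
0 2 1

After move 10 (U):
3 6 4
0 5 8
7 2 1

After move 11 (R):
3 6 4
5 0 8
7 2 1

After move 12 (U):
3 0 4
5 6 8
7 2 1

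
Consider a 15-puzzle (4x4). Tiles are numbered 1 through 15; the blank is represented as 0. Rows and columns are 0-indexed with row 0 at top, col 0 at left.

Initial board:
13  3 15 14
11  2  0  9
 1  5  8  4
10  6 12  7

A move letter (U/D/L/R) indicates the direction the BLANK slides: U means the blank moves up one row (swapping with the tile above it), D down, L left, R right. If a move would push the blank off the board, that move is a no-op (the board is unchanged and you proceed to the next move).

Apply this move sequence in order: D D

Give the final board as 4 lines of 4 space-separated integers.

After move 1 (D):
13  3 15 14
11  2  8  9
 1  5  0  4
10  6 12  7

After move 2 (D):
13  3 15 14
11  2  8  9
 1  5 12  4
10  6  0  7

Answer: 13  3 15 14
11  2  8  9
 1  5 12  4
10  6  0  7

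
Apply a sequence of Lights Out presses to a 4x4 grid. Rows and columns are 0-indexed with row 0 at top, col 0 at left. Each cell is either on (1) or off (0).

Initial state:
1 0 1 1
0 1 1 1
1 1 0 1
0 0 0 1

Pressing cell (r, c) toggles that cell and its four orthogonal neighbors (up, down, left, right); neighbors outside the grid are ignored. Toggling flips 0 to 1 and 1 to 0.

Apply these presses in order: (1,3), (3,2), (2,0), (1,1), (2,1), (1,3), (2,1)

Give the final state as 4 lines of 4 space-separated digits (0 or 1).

After press 1 at (1,3):
1 0 1 0
0 1 0 0
1 1 0 0
0 0 0 1

After press 2 at (3,2):
1 0 1 0
0 1 0 0
1 1 1 0
0 1 1 0

After press 3 at (2,0):
1 0 1 0
1 1 0 0
0 0 1 0
1 1 1 0

After press 4 at (1,1):
1 1 1 0
0 0 1 0
0 1 1 0
1 1 1 0

After press 5 at (2,1):
1 1 1 0
0 1 1 0
1 0 0 0
1 0 1 0

After press 6 at (1,3):
1 1 1 1
0 1 0 1
1 0 0 1
1 0 1 0

After press 7 at (2,1):
1 1 1 1
0 0 0 1
0 1 1 1
1 1 1 0

Answer: 1 1 1 1
0 0 0 1
0 1 1 1
1 1 1 0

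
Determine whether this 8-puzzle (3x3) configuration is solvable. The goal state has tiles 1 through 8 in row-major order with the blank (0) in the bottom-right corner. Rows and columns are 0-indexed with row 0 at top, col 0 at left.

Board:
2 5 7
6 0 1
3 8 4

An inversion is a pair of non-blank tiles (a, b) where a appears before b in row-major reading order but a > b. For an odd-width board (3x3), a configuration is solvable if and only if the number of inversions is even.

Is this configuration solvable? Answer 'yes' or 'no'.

Inversions (pairs i<j in row-major order where tile[i] > tile[j] > 0): 12
12 is even, so the puzzle is solvable.

Answer: yes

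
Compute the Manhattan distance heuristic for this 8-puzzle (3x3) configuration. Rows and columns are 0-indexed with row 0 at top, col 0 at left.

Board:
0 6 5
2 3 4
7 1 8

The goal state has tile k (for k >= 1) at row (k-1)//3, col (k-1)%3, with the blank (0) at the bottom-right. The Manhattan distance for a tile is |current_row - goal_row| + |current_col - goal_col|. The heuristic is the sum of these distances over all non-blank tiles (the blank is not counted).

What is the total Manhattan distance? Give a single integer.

Tile 6: (0,1)->(1,2) = 2
Tile 5: (0,2)->(1,1) = 2
Tile 2: (1,0)->(0,1) = 2
Tile 3: (1,1)->(0,2) = 2
Tile 4: (1,2)->(1,0) = 2
Tile 7: (2,0)->(2,0) = 0
Tile 1: (2,1)->(0,0) = 3
Tile 8: (2,2)->(2,1) = 1
Sum: 2 + 2 + 2 + 2 + 2 + 0 + 3 + 1 = 14

Answer: 14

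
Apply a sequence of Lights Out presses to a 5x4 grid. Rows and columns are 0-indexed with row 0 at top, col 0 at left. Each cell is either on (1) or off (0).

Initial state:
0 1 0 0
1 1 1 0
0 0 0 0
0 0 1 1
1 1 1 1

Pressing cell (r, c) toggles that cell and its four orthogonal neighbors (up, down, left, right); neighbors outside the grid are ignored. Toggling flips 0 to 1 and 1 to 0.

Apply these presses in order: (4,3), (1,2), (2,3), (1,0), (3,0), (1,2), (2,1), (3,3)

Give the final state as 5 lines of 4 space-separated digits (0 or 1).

Answer: 1 1 0 0
0 1 1 1
1 1 0 0
1 0 0 0
0 1 0 1

Derivation:
After press 1 at (4,3):
0 1 0 0
1 1 1 0
0 0 0 0
0 0 1 0
1 1 0 0

After press 2 at (1,2):
0 1 1 0
1 0 0 1
0 0 1 0
0 0 1 0
1 1 0 0

After press 3 at (2,3):
0 1 1 0
1 0 0 0
0 0 0 1
0 0 1 1
1 1 0 0

After press 4 at (1,0):
1 1 1 0
0 1 0 0
1 0 0 1
0 0 1 1
1 1 0 0

After press 5 at (3,0):
1 1 1 0
0 1 0 0
0 0 0 1
1 1 1 1
0 1 0 0

After press 6 at (1,2):
1 1 0 0
0 0 1 1
0 0 1 1
1 1 1 1
0 1 0 0

After press 7 at (2,1):
1 1 0 0
0 1 1 1
1 1 0 1
1 0 1 1
0 1 0 0

After press 8 at (3,3):
1 1 0 0
0 1 1 1
1 1 0 0
1 0 0 0
0 1 0 1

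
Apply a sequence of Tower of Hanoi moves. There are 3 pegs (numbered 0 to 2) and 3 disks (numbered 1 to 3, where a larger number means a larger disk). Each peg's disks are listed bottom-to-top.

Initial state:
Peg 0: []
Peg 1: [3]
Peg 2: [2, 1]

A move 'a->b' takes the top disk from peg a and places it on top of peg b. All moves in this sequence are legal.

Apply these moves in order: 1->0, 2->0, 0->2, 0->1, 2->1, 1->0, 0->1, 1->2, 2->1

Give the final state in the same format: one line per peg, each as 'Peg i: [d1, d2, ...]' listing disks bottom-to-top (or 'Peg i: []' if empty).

Answer: Peg 0: []
Peg 1: [3, 1]
Peg 2: [2]

Derivation:
After move 1 (1->0):
Peg 0: [3]
Peg 1: []
Peg 2: [2, 1]

After move 2 (2->0):
Peg 0: [3, 1]
Peg 1: []
Peg 2: [2]

After move 3 (0->2):
Peg 0: [3]
Peg 1: []
Peg 2: [2, 1]

After move 4 (0->1):
Peg 0: []
Peg 1: [3]
Peg 2: [2, 1]

After move 5 (2->1):
Peg 0: []
Peg 1: [3, 1]
Peg 2: [2]

After move 6 (1->0):
Peg 0: [1]
Peg 1: [3]
Peg 2: [2]

After move 7 (0->1):
Peg 0: []
Peg 1: [3, 1]
Peg 2: [2]

After move 8 (1->2):
Peg 0: []
Peg 1: [3]
Peg 2: [2, 1]

After move 9 (2->1):
Peg 0: []
Peg 1: [3, 1]
Peg 2: [2]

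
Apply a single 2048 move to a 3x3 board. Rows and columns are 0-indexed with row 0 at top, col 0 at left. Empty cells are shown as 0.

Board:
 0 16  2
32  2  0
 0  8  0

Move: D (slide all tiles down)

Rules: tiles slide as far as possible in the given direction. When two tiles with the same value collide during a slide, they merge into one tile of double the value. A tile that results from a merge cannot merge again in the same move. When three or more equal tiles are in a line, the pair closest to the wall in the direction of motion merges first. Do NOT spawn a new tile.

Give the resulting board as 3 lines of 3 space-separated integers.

Answer:  0 16  0
 0  2  0
32  8  2

Derivation:
Slide down:
col 0: [0, 32, 0] -> [0, 0, 32]
col 1: [16, 2, 8] -> [16, 2, 8]
col 2: [2, 0, 0] -> [0, 0, 2]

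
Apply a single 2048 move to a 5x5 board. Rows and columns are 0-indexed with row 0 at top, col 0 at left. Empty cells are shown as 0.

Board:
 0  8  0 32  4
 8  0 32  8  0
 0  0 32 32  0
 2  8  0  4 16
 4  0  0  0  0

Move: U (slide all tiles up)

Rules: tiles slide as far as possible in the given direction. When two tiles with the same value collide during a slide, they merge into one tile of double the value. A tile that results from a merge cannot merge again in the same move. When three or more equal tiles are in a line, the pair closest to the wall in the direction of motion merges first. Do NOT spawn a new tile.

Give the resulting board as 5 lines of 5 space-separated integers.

Slide up:
col 0: [0, 8, 0, 2, 4] -> [8, 2, 4, 0, 0]
col 1: [8, 0, 0, 8, 0] -> [16, 0, 0, 0, 0]
col 2: [0, 32, 32, 0, 0] -> [64, 0, 0, 0, 0]
col 3: [32, 8, 32, 4, 0] -> [32, 8, 32, 4, 0]
col 4: [4, 0, 0, 16, 0] -> [4, 16, 0, 0, 0]

Answer:  8 16 64 32  4
 2  0  0  8 16
 4  0  0 32  0
 0  0  0  4  0
 0  0  0  0  0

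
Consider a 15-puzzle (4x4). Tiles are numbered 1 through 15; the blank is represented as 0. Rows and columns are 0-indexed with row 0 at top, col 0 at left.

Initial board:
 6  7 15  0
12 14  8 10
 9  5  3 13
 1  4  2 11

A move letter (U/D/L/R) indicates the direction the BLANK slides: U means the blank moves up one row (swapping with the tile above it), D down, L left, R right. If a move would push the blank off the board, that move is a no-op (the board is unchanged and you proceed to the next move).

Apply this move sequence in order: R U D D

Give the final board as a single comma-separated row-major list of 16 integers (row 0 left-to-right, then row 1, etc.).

After move 1 (R):
 6  7 15  0
12 14  8 10
 9  5  3 13
 1  4  2 11

After move 2 (U):
 6  7 15  0
12 14  8 10
 9  5  3 13
 1  4  2 11

After move 3 (D):
 6  7 15 10
12 14  8  0
 9  5  3 13
 1  4  2 11

After move 4 (D):
 6  7 15 10
12 14  8 13
 9  5  3  0
 1  4  2 11

Answer: 6, 7, 15, 10, 12, 14, 8, 13, 9, 5, 3, 0, 1, 4, 2, 11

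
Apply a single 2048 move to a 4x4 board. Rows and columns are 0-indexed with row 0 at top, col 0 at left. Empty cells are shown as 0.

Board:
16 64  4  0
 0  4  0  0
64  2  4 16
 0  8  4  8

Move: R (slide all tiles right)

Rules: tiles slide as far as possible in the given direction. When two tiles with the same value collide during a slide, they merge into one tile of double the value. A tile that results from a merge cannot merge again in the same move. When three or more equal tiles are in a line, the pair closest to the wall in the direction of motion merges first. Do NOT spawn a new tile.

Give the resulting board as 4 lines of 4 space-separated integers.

Slide right:
row 0: [16, 64, 4, 0] -> [0, 16, 64, 4]
row 1: [0, 4, 0, 0] -> [0, 0, 0, 4]
row 2: [64, 2, 4, 16] -> [64, 2, 4, 16]
row 3: [0, 8, 4, 8] -> [0, 8, 4, 8]

Answer:  0 16 64  4
 0  0  0  4
64  2  4 16
 0  8  4  8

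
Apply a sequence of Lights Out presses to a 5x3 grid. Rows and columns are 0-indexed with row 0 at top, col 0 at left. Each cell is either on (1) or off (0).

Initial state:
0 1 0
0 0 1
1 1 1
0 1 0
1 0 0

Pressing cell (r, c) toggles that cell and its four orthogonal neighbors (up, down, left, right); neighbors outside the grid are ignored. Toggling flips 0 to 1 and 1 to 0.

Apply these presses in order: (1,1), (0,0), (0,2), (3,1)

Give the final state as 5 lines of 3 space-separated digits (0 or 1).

Answer: 1 0 1
0 1 1
1 1 1
1 0 1
1 1 0

Derivation:
After press 1 at (1,1):
0 0 0
1 1 0
1 0 1
0 1 0
1 0 0

After press 2 at (0,0):
1 1 0
0 1 0
1 0 1
0 1 0
1 0 0

After press 3 at (0,2):
1 0 1
0 1 1
1 0 1
0 1 0
1 0 0

After press 4 at (3,1):
1 0 1
0 1 1
1 1 1
1 0 1
1 1 0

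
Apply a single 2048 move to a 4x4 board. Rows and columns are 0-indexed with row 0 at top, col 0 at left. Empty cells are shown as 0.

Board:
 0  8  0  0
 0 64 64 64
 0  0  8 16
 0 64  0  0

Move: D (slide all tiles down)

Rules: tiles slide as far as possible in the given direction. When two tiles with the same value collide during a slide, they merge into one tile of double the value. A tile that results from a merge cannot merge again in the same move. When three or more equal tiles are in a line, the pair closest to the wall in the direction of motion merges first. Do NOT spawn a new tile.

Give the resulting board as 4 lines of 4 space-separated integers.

Answer:   0   0   0   0
  0   0   0   0
  0   8  64  64
  0 128   8  16

Derivation:
Slide down:
col 0: [0, 0, 0, 0] -> [0, 0, 0, 0]
col 1: [8, 64, 0, 64] -> [0, 0, 8, 128]
col 2: [0, 64, 8, 0] -> [0, 0, 64, 8]
col 3: [0, 64, 16, 0] -> [0, 0, 64, 16]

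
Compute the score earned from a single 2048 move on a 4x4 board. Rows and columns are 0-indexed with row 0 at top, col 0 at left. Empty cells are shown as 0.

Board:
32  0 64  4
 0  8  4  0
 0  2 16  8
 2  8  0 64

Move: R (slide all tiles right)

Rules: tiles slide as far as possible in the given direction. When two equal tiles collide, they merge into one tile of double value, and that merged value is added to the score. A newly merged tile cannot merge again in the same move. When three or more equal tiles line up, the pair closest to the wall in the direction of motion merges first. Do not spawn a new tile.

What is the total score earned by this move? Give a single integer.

Answer: 0

Derivation:
Slide right:
row 0: [32, 0, 64, 4] -> [0, 32, 64, 4]  score +0 (running 0)
row 1: [0, 8, 4, 0] -> [0, 0, 8, 4]  score +0 (running 0)
row 2: [0, 2, 16, 8] -> [0, 2, 16, 8]  score +0 (running 0)
row 3: [2, 8, 0, 64] -> [0, 2, 8, 64]  score +0 (running 0)
Board after move:
 0 32 64  4
 0  0  8  4
 0  2 16  8
 0  2  8 64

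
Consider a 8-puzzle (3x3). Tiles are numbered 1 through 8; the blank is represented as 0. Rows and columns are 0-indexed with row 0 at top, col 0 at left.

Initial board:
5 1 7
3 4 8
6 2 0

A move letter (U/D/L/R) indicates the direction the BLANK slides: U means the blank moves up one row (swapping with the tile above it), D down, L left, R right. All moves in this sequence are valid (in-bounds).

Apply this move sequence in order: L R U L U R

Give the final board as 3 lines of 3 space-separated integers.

Answer: 5 7 0
3 1 4
6 2 8

Derivation:
After move 1 (L):
5 1 7
3 4 8
6 0 2

After move 2 (R):
5 1 7
3 4 8
6 2 0

After move 3 (U):
5 1 7
3 4 0
6 2 8

After move 4 (L):
5 1 7
3 0 4
6 2 8

After move 5 (U):
5 0 7
3 1 4
6 2 8

After move 6 (R):
5 7 0
3 1 4
6 2 8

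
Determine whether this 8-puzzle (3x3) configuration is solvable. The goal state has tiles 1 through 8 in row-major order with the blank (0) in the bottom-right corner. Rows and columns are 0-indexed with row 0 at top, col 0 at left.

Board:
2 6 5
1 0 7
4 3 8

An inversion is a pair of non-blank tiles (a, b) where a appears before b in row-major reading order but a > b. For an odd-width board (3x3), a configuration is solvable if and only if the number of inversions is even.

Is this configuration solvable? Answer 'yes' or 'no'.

Answer: no

Derivation:
Inversions (pairs i<j in row-major order where tile[i] > tile[j] > 0): 11
11 is odd, so the puzzle is not solvable.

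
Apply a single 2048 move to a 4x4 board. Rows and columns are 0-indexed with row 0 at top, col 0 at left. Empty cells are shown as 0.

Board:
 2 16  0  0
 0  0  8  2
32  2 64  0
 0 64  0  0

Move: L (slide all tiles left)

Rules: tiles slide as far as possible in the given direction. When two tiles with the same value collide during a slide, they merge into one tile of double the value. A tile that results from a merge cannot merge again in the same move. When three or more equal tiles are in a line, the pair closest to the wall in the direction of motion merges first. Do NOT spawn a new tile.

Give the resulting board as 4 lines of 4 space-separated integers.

Answer:  2 16  0  0
 8  2  0  0
32  2 64  0
64  0  0  0

Derivation:
Slide left:
row 0: [2, 16, 0, 0] -> [2, 16, 0, 0]
row 1: [0, 0, 8, 2] -> [8, 2, 0, 0]
row 2: [32, 2, 64, 0] -> [32, 2, 64, 0]
row 3: [0, 64, 0, 0] -> [64, 0, 0, 0]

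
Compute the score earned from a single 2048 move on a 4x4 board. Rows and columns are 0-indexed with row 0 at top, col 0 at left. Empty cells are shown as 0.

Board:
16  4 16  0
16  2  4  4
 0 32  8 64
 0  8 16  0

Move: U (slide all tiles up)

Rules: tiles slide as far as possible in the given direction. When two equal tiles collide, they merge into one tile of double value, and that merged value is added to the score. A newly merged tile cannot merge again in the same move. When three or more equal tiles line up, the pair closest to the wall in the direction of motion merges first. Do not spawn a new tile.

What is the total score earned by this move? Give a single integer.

Slide up:
col 0: [16, 16, 0, 0] -> [32, 0, 0, 0]  score +32 (running 32)
col 1: [4, 2, 32, 8] -> [4, 2, 32, 8]  score +0 (running 32)
col 2: [16, 4, 8, 16] -> [16, 4, 8, 16]  score +0 (running 32)
col 3: [0, 4, 64, 0] -> [4, 64, 0, 0]  score +0 (running 32)
Board after move:
32  4 16  4
 0  2  4 64
 0 32  8  0
 0  8 16  0

Answer: 32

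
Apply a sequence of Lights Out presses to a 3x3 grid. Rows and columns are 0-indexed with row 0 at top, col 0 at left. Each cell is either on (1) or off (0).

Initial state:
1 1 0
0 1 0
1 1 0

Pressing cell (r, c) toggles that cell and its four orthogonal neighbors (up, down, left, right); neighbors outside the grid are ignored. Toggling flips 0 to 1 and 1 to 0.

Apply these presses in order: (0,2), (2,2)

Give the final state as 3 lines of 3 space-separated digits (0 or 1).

Answer: 1 0 1
0 1 0
1 0 1

Derivation:
After press 1 at (0,2):
1 0 1
0 1 1
1 1 0

After press 2 at (2,2):
1 0 1
0 1 0
1 0 1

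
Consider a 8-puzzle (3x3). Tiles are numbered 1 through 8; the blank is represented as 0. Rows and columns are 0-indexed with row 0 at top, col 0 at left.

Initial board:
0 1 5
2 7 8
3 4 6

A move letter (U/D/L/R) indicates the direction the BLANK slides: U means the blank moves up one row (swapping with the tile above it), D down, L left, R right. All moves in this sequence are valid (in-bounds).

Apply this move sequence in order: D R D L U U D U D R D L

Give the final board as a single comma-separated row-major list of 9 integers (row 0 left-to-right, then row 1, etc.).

After move 1 (D):
2 1 5
0 7 8
3 4 6

After move 2 (R):
2 1 5
7 0 8
3 4 6

After move 3 (D):
2 1 5
7 4 8
3 0 6

After move 4 (L):
2 1 5
7 4 8
0 3 6

After move 5 (U):
2 1 5
0 4 8
7 3 6

After move 6 (U):
0 1 5
2 4 8
7 3 6

After move 7 (D):
2 1 5
0 4 8
7 3 6

After move 8 (U):
0 1 5
2 4 8
7 3 6

After move 9 (D):
2 1 5
0 4 8
7 3 6

After move 10 (R):
2 1 5
4 0 8
7 3 6

After move 11 (D):
2 1 5
4 3 8
7 0 6

After move 12 (L):
2 1 5
4 3 8
0 7 6

Answer: 2, 1, 5, 4, 3, 8, 0, 7, 6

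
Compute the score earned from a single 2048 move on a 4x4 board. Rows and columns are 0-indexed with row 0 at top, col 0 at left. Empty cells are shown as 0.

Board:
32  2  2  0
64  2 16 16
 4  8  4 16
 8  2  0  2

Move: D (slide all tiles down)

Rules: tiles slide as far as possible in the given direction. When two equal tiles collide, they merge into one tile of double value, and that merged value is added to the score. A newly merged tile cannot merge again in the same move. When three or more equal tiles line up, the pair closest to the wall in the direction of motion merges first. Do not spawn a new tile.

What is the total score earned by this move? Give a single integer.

Answer: 36

Derivation:
Slide down:
col 0: [32, 64, 4, 8] -> [32, 64, 4, 8]  score +0 (running 0)
col 1: [2, 2, 8, 2] -> [0, 4, 8, 2]  score +4 (running 4)
col 2: [2, 16, 4, 0] -> [0, 2, 16, 4]  score +0 (running 4)
col 3: [0, 16, 16, 2] -> [0, 0, 32, 2]  score +32 (running 36)
Board after move:
32  0  0  0
64  4  2  0
 4  8 16 32
 8  2  4  2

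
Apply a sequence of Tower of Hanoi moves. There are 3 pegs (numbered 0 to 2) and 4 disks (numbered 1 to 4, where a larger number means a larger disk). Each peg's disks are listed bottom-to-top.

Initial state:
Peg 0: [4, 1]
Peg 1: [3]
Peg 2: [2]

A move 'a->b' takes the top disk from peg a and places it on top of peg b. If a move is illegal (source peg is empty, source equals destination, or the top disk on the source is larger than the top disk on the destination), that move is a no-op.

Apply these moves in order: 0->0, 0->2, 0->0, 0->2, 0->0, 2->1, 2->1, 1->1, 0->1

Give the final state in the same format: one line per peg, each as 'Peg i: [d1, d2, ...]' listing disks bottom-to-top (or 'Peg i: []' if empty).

After move 1 (0->0):
Peg 0: [4, 1]
Peg 1: [3]
Peg 2: [2]

After move 2 (0->2):
Peg 0: [4]
Peg 1: [3]
Peg 2: [2, 1]

After move 3 (0->0):
Peg 0: [4]
Peg 1: [3]
Peg 2: [2, 1]

After move 4 (0->2):
Peg 0: [4]
Peg 1: [3]
Peg 2: [2, 1]

After move 5 (0->0):
Peg 0: [4]
Peg 1: [3]
Peg 2: [2, 1]

After move 6 (2->1):
Peg 0: [4]
Peg 1: [3, 1]
Peg 2: [2]

After move 7 (2->1):
Peg 0: [4]
Peg 1: [3, 1]
Peg 2: [2]

After move 8 (1->1):
Peg 0: [4]
Peg 1: [3, 1]
Peg 2: [2]

After move 9 (0->1):
Peg 0: [4]
Peg 1: [3, 1]
Peg 2: [2]

Answer: Peg 0: [4]
Peg 1: [3, 1]
Peg 2: [2]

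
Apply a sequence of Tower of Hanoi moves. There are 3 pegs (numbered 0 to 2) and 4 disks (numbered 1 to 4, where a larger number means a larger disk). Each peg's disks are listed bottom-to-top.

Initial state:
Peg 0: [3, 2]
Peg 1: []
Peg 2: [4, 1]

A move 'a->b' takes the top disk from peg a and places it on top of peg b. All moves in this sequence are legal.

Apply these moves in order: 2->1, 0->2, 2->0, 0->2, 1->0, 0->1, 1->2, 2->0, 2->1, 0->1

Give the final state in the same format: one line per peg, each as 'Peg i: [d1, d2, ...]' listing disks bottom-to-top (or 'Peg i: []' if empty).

Answer: Peg 0: [3]
Peg 1: [2, 1]
Peg 2: [4]

Derivation:
After move 1 (2->1):
Peg 0: [3, 2]
Peg 1: [1]
Peg 2: [4]

After move 2 (0->2):
Peg 0: [3]
Peg 1: [1]
Peg 2: [4, 2]

After move 3 (2->0):
Peg 0: [3, 2]
Peg 1: [1]
Peg 2: [4]

After move 4 (0->2):
Peg 0: [3]
Peg 1: [1]
Peg 2: [4, 2]

After move 5 (1->0):
Peg 0: [3, 1]
Peg 1: []
Peg 2: [4, 2]

After move 6 (0->1):
Peg 0: [3]
Peg 1: [1]
Peg 2: [4, 2]

After move 7 (1->2):
Peg 0: [3]
Peg 1: []
Peg 2: [4, 2, 1]

After move 8 (2->0):
Peg 0: [3, 1]
Peg 1: []
Peg 2: [4, 2]

After move 9 (2->1):
Peg 0: [3, 1]
Peg 1: [2]
Peg 2: [4]

After move 10 (0->1):
Peg 0: [3]
Peg 1: [2, 1]
Peg 2: [4]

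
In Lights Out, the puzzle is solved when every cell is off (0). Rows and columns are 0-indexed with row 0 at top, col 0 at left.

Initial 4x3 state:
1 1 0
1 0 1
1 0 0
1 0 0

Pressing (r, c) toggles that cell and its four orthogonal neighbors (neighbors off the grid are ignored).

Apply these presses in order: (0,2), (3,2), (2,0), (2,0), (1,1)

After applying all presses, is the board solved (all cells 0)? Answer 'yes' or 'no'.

After press 1 at (0,2):
1 0 1
1 0 0
1 0 0
1 0 0

After press 2 at (3,2):
1 0 1
1 0 0
1 0 1
1 1 1

After press 3 at (2,0):
1 0 1
0 0 0
0 1 1
0 1 1

After press 4 at (2,0):
1 0 1
1 0 0
1 0 1
1 1 1

After press 5 at (1,1):
1 1 1
0 1 1
1 1 1
1 1 1

Lights still on: 11

Answer: no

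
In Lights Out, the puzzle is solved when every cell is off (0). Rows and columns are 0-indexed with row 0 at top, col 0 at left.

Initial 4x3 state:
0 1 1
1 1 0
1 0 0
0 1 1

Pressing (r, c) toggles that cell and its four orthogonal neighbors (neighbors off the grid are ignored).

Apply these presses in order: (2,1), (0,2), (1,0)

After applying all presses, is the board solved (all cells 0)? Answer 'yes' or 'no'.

After press 1 at (2,1):
0 1 1
1 0 0
0 1 1
0 0 1

After press 2 at (0,2):
0 0 0
1 0 1
0 1 1
0 0 1

After press 3 at (1,0):
1 0 0
0 1 1
1 1 1
0 0 1

Lights still on: 7

Answer: no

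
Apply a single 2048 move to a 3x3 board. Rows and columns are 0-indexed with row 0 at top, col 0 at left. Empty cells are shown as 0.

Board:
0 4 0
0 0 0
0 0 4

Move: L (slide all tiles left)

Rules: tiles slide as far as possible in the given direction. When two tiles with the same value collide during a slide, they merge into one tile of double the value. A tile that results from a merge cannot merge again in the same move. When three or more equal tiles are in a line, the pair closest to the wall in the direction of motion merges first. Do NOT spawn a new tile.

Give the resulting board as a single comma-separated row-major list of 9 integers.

Answer: 4, 0, 0, 0, 0, 0, 4, 0, 0

Derivation:
Slide left:
row 0: [0, 4, 0] -> [4, 0, 0]
row 1: [0, 0, 0] -> [0, 0, 0]
row 2: [0, 0, 4] -> [4, 0, 0]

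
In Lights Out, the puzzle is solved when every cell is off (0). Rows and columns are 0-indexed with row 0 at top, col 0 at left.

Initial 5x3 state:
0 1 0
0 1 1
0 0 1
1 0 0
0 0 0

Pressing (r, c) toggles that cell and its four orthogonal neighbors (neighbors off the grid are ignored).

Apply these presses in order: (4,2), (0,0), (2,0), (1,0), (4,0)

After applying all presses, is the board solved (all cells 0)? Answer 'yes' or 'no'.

After press 1 at (4,2):
0 1 0
0 1 1
0 0 1
1 0 1
0 1 1

After press 2 at (0,0):
1 0 0
1 1 1
0 0 1
1 0 1
0 1 1

After press 3 at (2,0):
1 0 0
0 1 1
1 1 1
0 0 1
0 1 1

After press 4 at (1,0):
0 0 0
1 0 1
0 1 1
0 0 1
0 1 1

After press 5 at (4,0):
0 0 0
1 0 1
0 1 1
1 0 1
1 0 1

Lights still on: 8

Answer: no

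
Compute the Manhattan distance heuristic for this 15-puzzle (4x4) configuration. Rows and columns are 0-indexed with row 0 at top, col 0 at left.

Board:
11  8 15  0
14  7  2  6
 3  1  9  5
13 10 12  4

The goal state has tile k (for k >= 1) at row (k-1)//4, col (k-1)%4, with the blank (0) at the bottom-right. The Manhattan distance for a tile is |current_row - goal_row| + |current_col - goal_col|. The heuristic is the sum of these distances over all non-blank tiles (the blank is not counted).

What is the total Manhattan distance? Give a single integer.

Tile 11: at (0,0), goal (2,2), distance |0-2|+|0-2| = 4
Tile 8: at (0,1), goal (1,3), distance |0-1|+|1-3| = 3
Tile 15: at (0,2), goal (3,2), distance |0-3|+|2-2| = 3
Tile 14: at (1,0), goal (3,1), distance |1-3|+|0-1| = 3
Tile 7: at (1,1), goal (1,2), distance |1-1|+|1-2| = 1
Tile 2: at (1,2), goal (0,1), distance |1-0|+|2-1| = 2
Tile 6: at (1,3), goal (1,1), distance |1-1|+|3-1| = 2
Tile 3: at (2,0), goal (0,2), distance |2-0|+|0-2| = 4
Tile 1: at (2,1), goal (0,0), distance |2-0|+|1-0| = 3
Tile 9: at (2,2), goal (2,0), distance |2-2|+|2-0| = 2
Tile 5: at (2,3), goal (1,0), distance |2-1|+|3-0| = 4
Tile 13: at (3,0), goal (3,0), distance |3-3|+|0-0| = 0
Tile 10: at (3,1), goal (2,1), distance |3-2|+|1-1| = 1
Tile 12: at (3,2), goal (2,3), distance |3-2|+|2-3| = 2
Tile 4: at (3,3), goal (0,3), distance |3-0|+|3-3| = 3
Sum: 4 + 3 + 3 + 3 + 1 + 2 + 2 + 4 + 3 + 2 + 4 + 0 + 1 + 2 + 3 = 37

Answer: 37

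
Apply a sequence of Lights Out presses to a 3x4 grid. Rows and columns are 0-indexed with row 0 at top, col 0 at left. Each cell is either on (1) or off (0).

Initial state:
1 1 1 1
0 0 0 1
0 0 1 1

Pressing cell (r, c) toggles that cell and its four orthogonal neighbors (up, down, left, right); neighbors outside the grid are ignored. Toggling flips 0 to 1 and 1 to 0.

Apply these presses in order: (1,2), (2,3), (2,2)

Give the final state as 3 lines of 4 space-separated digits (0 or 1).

After press 1 at (1,2):
1 1 0 1
0 1 1 0
0 0 0 1

After press 2 at (2,3):
1 1 0 1
0 1 1 1
0 0 1 0

After press 3 at (2,2):
1 1 0 1
0 1 0 1
0 1 0 1

Answer: 1 1 0 1
0 1 0 1
0 1 0 1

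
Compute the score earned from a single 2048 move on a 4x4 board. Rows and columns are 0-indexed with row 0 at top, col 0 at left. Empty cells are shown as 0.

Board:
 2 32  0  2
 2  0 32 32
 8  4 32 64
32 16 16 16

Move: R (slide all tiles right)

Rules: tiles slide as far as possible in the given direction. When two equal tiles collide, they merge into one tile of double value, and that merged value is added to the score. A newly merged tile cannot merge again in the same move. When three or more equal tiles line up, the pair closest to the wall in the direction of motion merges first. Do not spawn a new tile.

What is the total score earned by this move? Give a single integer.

Slide right:
row 0: [2, 32, 0, 2] -> [0, 2, 32, 2]  score +0 (running 0)
row 1: [2, 0, 32, 32] -> [0, 0, 2, 64]  score +64 (running 64)
row 2: [8, 4, 32, 64] -> [8, 4, 32, 64]  score +0 (running 64)
row 3: [32, 16, 16, 16] -> [0, 32, 16, 32]  score +32 (running 96)
Board after move:
 0  2 32  2
 0  0  2 64
 8  4 32 64
 0 32 16 32

Answer: 96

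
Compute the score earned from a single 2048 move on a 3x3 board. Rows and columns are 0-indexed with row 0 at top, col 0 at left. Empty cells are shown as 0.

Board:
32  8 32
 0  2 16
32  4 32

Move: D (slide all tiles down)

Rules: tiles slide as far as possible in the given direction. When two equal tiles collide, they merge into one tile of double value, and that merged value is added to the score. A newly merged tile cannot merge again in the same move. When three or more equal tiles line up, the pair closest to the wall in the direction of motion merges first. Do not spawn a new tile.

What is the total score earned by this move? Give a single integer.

Answer: 64

Derivation:
Slide down:
col 0: [32, 0, 32] -> [0, 0, 64]  score +64 (running 64)
col 1: [8, 2, 4] -> [8, 2, 4]  score +0 (running 64)
col 2: [32, 16, 32] -> [32, 16, 32]  score +0 (running 64)
Board after move:
 0  8 32
 0  2 16
64  4 32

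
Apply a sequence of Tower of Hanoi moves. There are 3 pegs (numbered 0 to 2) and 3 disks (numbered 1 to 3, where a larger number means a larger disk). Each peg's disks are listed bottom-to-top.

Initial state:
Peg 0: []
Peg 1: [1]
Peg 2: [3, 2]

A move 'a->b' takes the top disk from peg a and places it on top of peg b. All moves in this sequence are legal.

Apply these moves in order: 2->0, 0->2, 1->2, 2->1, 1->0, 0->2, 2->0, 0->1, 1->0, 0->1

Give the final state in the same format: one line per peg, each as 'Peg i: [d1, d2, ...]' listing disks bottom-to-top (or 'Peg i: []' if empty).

Answer: Peg 0: []
Peg 1: [1]
Peg 2: [3, 2]

Derivation:
After move 1 (2->0):
Peg 0: [2]
Peg 1: [1]
Peg 2: [3]

After move 2 (0->2):
Peg 0: []
Peg 1: [1]
Peg 2: [3, 2]

After move 3 (1->2):
Peg 0: []
Peg 1: []
Peg 2: [3, 2, 1]

After move 4 (2->1):
Peg 0: []
Peg 1: [1]
Peg 2: [3, 2]

After move 5 (1->0):
Peg 0: [1]
Peg 1: []
Peg 2: [3, 2]

After move 6 (0->2):
Peg 0: []
Peg 1: []
Peg 2: [3, 2, 1]

After move 7 (2->0):
Peg 0: [1]
Peg 1: []
Peg 2: [3, 2]

After move 8 (0->1):
Peg 0: []
Peg 1: [1]
Peg 2: [3, 2]

After move 9 (1->0):
Peg 0: [1]
Peg 1: []
Peg 2: [3, 2]

After move 10 (0->1):
Peg 0: []
Peg 1: [1]
Peg 2: [3, 2]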